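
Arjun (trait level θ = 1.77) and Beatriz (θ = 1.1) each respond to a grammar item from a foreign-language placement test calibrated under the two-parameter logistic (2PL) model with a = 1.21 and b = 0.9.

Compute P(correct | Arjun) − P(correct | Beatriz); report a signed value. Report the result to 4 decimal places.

0.1811

P(θ) = 1 / (1 + exp(−a(θ − b)))
P(Arjun) = 0.7413  [exponent 1.0527]
P(Beatriz) = 0.5602  [exponent 0.2420]
Difference = 0.7413 − 0.5602 = 0.1811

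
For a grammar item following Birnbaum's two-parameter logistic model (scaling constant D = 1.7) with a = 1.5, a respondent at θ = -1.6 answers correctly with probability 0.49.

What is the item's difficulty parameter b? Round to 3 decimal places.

-1.584

P(θ) = 1 / (1 + exp(−D·a(θ − b)))
logit(0.49) = ln(0.49/0.51) = -0.0400
b = θ − logit/(1.7·a) = -1.6 − (-0.0400)/2.5500 = -1.5843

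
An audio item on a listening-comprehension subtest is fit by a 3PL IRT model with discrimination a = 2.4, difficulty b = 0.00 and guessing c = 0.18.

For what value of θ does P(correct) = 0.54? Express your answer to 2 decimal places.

-0.10

P(θ) = c + (1 − c) · 1 / (1 + exp(−a(θ − b)))
Remove guessing floor: (0.54 − 0.18)/(1 − 0.18) = 0.4390
logit = ln(0.4390/0.5610) = -0.2451
θ = b + logit/(a) = 0.00 + (-0.2451)/2.4000 = -0.1021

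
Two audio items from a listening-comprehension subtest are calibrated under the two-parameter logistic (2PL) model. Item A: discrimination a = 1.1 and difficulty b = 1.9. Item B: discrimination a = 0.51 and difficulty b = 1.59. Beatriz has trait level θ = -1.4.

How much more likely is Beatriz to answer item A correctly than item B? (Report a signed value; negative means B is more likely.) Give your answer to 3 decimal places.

P(θ) = 1 / (1 + exp(−a(θ − b)))
P_A = 0.0258
P_B = 0.1787
P_A − P_B = -0.1529

-0.153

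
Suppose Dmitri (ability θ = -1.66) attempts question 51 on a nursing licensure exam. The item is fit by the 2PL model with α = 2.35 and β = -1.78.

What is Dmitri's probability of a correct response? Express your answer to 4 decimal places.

0.5700

P(θ) = 1 / (1 + exp(−α(θ − β)))
Exponent: 2.35 × (-1.66 − (-1.78)) = 0.2820
1/(1 + e^{-0.2820}) = 0.5700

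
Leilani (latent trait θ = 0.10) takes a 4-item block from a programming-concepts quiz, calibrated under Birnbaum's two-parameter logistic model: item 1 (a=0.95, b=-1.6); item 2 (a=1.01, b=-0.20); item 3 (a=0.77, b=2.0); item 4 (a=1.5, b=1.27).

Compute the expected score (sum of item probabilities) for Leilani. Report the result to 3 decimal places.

1.745

P(θ) = 1 / (1 + exp(−a(θ − b)))
P_1 = 1/(1+e^{-1.6150}) = 0.8341
P_2 = 1/(1+e^{-0.3030}) = 0.5752
P_3 = 1/(1+e^{1.4630}) = 0.1880
P_4 = 1/(1+e^{1.7550}) = 0.1474
E[score] = 0.8341 + 0.5752 + 0.1880 + 0.1474 = 1.7447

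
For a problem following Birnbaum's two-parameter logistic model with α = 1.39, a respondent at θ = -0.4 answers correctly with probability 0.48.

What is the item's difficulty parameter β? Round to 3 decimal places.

-0.342

P(θ) = 1 / (1 + exp(−α(θ − β)))
logit(0.48) = ln(0.48/0.52) = -0.0800
β = θ − logit/(α) = -0.4 − (-0.0800)/1.3900 = -0.3424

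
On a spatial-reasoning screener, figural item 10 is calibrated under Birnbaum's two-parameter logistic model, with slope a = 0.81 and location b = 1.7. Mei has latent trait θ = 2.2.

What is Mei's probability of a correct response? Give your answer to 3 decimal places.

P(θ) = 1 / (1 + exp(−a(θ − b)))
Exponent: 0.81 × (2.2 − 1.7) = 0.4050
1/(1 + e^{-0.4050}) = 0.5999

0.600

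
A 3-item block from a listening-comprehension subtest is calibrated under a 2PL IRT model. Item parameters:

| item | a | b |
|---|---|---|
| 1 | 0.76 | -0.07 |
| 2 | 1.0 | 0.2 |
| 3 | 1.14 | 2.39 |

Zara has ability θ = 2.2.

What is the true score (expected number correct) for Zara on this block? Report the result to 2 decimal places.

2.18

P(θ) = 1 / (1 + exp(−a(θ − b)))
P_1 = 1/(1+e^{-1.7252}) = 0.8488
P_2 = 1/(1+e^{-2.0000}) = 0.8808
P_3 = 1/(1+e^{0.2166}) = 0.4461
E[score] = 0.8488 + 0.8808 + 0.4461 = 2.1757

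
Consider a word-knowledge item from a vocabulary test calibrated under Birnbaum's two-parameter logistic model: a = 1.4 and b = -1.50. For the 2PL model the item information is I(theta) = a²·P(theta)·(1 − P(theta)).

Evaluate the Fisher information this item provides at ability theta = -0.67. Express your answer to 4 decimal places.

P = 1/(1+e^{-1.1620}) = 0.7617
P(1−P) = 0.7617 × 0.2383 = 0.1815
I = a² × P(1−P) = 1.4² × 0.1815 = 0.35577

0.3558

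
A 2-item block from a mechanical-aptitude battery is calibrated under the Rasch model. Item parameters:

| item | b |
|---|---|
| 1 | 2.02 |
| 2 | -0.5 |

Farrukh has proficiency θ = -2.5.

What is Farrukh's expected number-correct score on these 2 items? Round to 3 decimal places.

P(θ) = 1 / (1 + exp(−(θ − b)))
P_1 = 1/(1+e^{4.5200}) = 0.0108
P_2 = 1/(1+e^{2.0000}) = 0.1192
E[score] = 0.0108 + 0.1192 = 0.1300

0.130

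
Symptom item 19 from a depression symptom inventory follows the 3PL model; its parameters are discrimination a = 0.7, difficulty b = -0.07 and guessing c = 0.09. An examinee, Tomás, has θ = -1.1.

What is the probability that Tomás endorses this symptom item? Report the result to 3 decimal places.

P(θ) = c + (1 − c) · 1 / (1 + exp(−a(θ − b)))
Exponent: 0.7 × (-1.1 − (-0.07)) = -0.7210
1/(1 + e^{0.7210}) = 0.3272
P = 0.09 + 0.91 × 0.3272 = 0.3877

0.388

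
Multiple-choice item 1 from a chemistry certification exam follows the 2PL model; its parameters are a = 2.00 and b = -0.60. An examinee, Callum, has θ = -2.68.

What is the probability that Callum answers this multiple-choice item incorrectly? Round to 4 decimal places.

0.9846

P(θ) = 1 / (1 + exp(−a(θ − b)))
Exponent: 2.00 × (-2.68 − (-0.60)) = -4.1600
1/(1 + e^{4.1600}) = 0.0154
P(incorrect) = 1 − 0.0154 = 0.9846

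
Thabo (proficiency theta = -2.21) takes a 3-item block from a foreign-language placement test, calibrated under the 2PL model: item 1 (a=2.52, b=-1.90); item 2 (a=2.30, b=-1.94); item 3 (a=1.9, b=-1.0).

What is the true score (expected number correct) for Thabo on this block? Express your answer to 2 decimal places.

0.75

P(theta) = 1 / (1 + exp(−a(theta − b)))
P_1 = 1/(1+e^{0.7812}) = 0.3141
P_2 = 1/(1+e^{0.6210}) = 0.3496
P_3 = 1/(1+e^{2.2990}) = 0.0912
E[score] = 0.3141 + 0.3496 + 0.0912 = 0.7548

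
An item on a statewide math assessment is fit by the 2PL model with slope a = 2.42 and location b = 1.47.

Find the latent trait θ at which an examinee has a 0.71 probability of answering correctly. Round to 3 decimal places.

1.840

P(θ) = 1 / (1 + exp(−a(θ − b)))
logit = ln(0.7100/0.2900) = 0.8954
θ = b + logit/(a) = 1.47 + 0.8954/2.4200 = 1.8400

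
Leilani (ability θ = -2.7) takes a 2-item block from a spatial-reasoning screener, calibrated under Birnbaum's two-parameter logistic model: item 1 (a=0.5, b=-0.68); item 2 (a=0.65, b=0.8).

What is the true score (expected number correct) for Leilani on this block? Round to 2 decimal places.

0.36

P(θ) = 1 / (1 + exp(−a(θ − b)))
P_1 = 1/(1+e^{1.0100}) = 0.2670
P_2 = 1/(1+e^{2.2750}) = 0.0932
E[score] = 0.2670 + 0.0932 = 0.3602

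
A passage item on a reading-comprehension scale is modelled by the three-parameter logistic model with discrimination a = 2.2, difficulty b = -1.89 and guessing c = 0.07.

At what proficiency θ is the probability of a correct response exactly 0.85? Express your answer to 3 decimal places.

P(θ) = c + (1 − c) · 1 / (1 + exp(−a(θ − b)))
Remove guessing floor: (0.85 − 0.07)/(1 − 0.07) = 0.8387
logit = ln(0.8387/0.1613) = 1.6487
θ = b + logit/(a) = -1.89 + 1.6487/2.2000 = -1.1406

-1.141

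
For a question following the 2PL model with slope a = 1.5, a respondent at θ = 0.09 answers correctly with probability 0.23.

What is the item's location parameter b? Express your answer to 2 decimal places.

P(θ) = 1 / (1 + exp(−a(θ − b)))
logit(0.23) = ln(0.23/0.77) = -1.2083
b = θ − logit/(a) = 0.09 − (-1.2083)/1.5000 = 0.8955

0.90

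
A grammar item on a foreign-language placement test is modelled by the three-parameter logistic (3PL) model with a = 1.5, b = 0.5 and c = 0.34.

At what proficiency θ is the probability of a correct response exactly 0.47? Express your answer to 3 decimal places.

P(θ) = c + (1 − c) · 1 / (1 + exp(−a(θ − b)))
Remove guessing floor: (0.47 − 0.34)/(1 − 0.34) = 0.1970
logit = ln(0.1970/0.8030) = -1.4053
θ = b + logit/(a) = 0.5 + (-1.4053)/1.5000 = -0.4369

-0.437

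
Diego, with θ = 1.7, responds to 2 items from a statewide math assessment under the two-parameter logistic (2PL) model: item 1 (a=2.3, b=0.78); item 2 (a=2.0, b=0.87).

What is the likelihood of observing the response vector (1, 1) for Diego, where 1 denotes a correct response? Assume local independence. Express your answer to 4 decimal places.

0.7499

P(θ) = 1 / (1 + exp(−a(θ − b)))
P_1 = 1/(1+e^{-2.1160}) = 0.8924
P_2 = 1/(1+e^{-1.6600}) = 0.8402
L = P_1 × P_2 = 0.8924 × 0.8402 = 0.74987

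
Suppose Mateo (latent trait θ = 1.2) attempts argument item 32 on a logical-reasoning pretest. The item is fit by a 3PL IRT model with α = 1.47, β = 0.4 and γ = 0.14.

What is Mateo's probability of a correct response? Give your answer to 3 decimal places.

0.797

P(θ) = γ + (1 − γ) · 1 / (1 + exp(−α(θ − β)))
Exponent: 1.47 × (1.2 − 0.4) = 1.1760
1/(1 + e^{-1.1760}) = 0.7642
P = 0.14 + 0.86 × 0.7642 = 0.7972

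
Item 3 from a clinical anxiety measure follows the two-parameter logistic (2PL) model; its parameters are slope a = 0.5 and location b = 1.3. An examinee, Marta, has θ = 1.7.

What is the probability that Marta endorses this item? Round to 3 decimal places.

0.550

P(θ) = 1 / (1 + exp(−a(θ − b)))
Exponent: 0.5 × (1.7 − 1.3) = 0.2000
1/(1 + e^{-0.2000}) = 0.5498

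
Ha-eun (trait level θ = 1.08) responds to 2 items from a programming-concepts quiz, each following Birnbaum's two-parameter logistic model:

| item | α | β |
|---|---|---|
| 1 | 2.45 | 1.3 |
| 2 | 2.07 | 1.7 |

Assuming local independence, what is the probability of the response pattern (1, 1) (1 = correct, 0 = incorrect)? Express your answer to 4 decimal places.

P(θ) = 1 / (1 + exp(−α(θ − β)))
P_1 = 1/(1+e^{0.5390}) = 0.3684
P_2 = 1/(1+e^{1.2834}) = 0.2170
L = P_1 × P_2 = 0.3684 × 0.2170 = 0.07994

0.0799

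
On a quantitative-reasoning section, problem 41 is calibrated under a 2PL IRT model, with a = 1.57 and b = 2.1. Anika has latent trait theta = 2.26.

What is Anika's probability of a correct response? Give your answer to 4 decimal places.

P(theta) = 1 / (1 + exp(−a(theta − b)))
Exponent: 1.57 × (2.26 − 2.1) = 0.2512
1/(1 + e^{-0.2512}) = 0.5625

0.5625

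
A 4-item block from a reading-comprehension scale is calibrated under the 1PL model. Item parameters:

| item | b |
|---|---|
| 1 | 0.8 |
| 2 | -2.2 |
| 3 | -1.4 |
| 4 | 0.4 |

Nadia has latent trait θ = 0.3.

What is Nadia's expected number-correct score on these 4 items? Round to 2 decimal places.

2.62

P(θ) = 1 / (1 + exp(−(θ − b)))
P_1 = 1/(1+e^{0.5000}) = 0.3775
P_2 = 1/(1+e^{-2.5000}) = 0.9241
P_3 = 1/(1+e^{-1.7000}) = 0.8455
P_4 = 1/(1+e^{0.1000}) = 0.4750
E[score] = 0.3775 + 0.9241 + 0.8455 + 0.4750 = 2.6222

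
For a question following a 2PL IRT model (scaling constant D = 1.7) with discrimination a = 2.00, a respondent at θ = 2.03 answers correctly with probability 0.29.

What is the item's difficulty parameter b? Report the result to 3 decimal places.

P(θ) = 1 / (1 + exp(−D·a(θ − b)))
logit(0.29) = ln(0.29/0.71) = -0.8954
b = θ − logit/(1.7·a) = 2.03 − (-0.8954)/3.4000 = 2.2933

2.293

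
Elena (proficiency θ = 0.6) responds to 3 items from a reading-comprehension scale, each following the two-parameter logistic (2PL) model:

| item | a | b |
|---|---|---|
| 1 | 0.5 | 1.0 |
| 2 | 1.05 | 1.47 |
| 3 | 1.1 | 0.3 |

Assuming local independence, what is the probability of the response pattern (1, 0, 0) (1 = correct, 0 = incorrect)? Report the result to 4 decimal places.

0.1344

P(θ) = 1 / (1 + exp(−a(θ − b)))
P_1 = 1/(1+e^{0.2000}) = 0.4502
P_2 = 1/(1+e^{0.9135}) = 0.2863
P_3 = 1/(1+e^{-0.3300}) = 0.5818
L = P_1 × (1−P_2) × (1−P_3) = 0.4502 × 0.7137 × 0.4182 = 0.13438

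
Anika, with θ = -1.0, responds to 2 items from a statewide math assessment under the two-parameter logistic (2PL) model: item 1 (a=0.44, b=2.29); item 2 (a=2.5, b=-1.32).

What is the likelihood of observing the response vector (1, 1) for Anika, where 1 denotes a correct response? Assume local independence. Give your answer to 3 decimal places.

0.131

P(θ) = 1 / (1 + exp(−a(θ − b)))
P_1 = 1/(1+e^{1.4476}) = 0.1904
P_2 = 1/(1+e^{-0.8000}) = 0.6900
L = P_1 × P_2 = 0.1904 × 0.6900 = 0.13135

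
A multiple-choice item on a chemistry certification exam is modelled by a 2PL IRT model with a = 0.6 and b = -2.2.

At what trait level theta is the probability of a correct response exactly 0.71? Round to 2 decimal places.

P(theta) = 1 / (1 + exp(−a(theta − b)))
logit = ln(0.7100/0.2900) = 0.8954
theta = b + logit/(a) = -2.2 + 0.8954/0.6000 = -0.7077

-0.71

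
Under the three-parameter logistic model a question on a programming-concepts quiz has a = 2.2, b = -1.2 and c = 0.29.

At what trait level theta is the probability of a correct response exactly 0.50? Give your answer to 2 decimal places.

-1.59

P(theta) = c + (1 − c) · 1 / (1 + exp(−a(theta − b)))
Remove guessing floor: (0.50 − 0.29)/(1 − 0.29) = 0.2958
logit = ln(0.2958/0.7042) = -0.8675
theta = b + logit/(a) = -1.2 + (-0.8675)/2.2000 = -1.5943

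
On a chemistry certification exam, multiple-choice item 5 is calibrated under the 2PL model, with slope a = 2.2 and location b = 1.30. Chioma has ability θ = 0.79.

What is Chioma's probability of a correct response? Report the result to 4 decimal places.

P(θ) = 1 / (1 + exp(−a(θ − b)))
Exponent: 2.2 × (0.79 − 1.30) = -1.1220
1/(1 + e^{1.1220}) = 0.2456

0.2456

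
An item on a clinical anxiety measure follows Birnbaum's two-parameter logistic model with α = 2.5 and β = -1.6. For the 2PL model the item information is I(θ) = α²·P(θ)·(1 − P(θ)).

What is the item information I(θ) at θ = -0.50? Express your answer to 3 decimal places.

P = 1/(1+e^{-2.7500}) = 0.9399
P(1−P) = 0.9399 × 0.0601 = 0.0565
I = α² × P(1−P) = 2.5² × 0.0565 = 0.35298

0.353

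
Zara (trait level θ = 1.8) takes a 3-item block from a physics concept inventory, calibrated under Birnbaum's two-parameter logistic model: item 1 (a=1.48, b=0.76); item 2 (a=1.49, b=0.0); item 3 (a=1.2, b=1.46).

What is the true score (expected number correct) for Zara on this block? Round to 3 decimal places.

2.360

P(θ) = 1 / (1 + exp(−a(θ − b)))
P_1 = 1/(1+e^{-1.5392}) = 0.8233
P_2 = 1/(1+e^{-2.6820}) = 0.9360
P_3 = 1/(1+e^{-0.4080}) = 0.6006
E[score] = 0.8233 + 0.9360 + 0.6006 = 2.3599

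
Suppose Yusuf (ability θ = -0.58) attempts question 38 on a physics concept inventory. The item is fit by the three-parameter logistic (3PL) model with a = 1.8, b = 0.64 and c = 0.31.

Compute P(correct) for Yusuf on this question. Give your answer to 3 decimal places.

P(θ) = c + (1 − c) · 1 / (1 + exp(−a(θ − b)))
Exponent: 1.8 × (-0.58 − 0.64) = -2.1960
1/(1 + e^{2.1960}) = 0.1001
P = 0.31 + 0.69 × 0.1001 = 0.3791

0.379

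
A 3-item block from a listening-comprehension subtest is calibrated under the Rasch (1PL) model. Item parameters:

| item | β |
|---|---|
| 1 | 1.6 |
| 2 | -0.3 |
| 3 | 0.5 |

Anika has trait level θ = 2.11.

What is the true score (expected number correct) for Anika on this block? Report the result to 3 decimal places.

P(θ) = 1 / (1 + exp(−(θ − β)))
P_1 = 1/(1+e^{-0.5100}) = 0.6248
P_2 = 1/(1+e^{-2.4100}) = 0.9176
P_3 = 1/(1+e^{-1.6100}) = 0.8334
E[score] = 0.6248 + 0.9176 + 0.8334 = 2.3758

2.376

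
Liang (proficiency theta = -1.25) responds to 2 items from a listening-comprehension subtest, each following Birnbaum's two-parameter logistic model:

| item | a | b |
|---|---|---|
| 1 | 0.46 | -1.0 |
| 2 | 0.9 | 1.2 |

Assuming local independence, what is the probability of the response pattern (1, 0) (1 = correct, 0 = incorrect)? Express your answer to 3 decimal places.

P(theta) = 1 / (1 + exp(−a(theta − b)))
P_1 = 1/(1+e^{0.1150}) = 0.4713
P_2 = 1/(1+e^{2.2050}) = 0.0993
L = P_1 × (1−P_2) = 0.4713 × 0.9007 = 0.42448

0.424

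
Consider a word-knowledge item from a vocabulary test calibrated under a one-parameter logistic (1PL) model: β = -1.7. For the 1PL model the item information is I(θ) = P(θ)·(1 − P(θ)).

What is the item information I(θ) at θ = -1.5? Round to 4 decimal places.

0.2475

P = 1/(1+e^{-0.2000}) = 0.5498
P(1−P) = 0.5498 × 0.4502 = 0.2475
I = P(1−P) = 0.24752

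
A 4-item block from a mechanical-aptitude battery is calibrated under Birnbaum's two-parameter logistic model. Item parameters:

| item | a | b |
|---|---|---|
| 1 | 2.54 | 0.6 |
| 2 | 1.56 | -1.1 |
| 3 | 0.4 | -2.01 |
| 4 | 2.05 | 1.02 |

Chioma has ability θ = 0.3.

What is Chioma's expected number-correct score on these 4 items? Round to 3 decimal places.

P(θ) = 1 / (1 + exp(−a(θ − b)))
P_1 = 1/(1+e^{0.7620}) = 0.3182
P_2 = 1/(1+e^{-2.1840}) = 0.8988
P_3 = 1/(1+e^{-0.9240}) = 0.7159
P_4 = 1/(1+e^{1.4760}) = 0.1860
E[score] = 0.3182 + 0.8988 + 0.7159 + 0.1860 = 2.1189

2.119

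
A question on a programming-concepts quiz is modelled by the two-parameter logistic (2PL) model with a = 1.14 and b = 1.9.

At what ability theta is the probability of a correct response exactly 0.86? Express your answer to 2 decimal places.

P(theta) = 1 / (1 + exp(−a(theta − b)))
logit = ln(0.8600/0.1400) = 1.8153
theta = b + logit/(a) = 1.9 + 1.8153/1.1400 = 3.4924

3.49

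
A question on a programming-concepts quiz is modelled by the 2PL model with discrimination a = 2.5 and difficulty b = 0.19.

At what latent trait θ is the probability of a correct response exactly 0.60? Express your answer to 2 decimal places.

P(θ) = 1 / (1 + exp(−a(θ − b)))
logit = ln(0.6000/0.4000) = 0.4055
θ = b + logit/(a) = 0.19 + 0.4055/2.5000 = 0.3522

0.35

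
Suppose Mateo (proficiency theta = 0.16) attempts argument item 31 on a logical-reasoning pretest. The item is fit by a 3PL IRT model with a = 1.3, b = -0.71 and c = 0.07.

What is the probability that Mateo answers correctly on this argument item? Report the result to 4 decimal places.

0.7731

P(theta) = c + (1 − c) · 1 / (1 + exp(−a(theta − b)))
Exponent: 1.3 × (0.16 − (-0.71)) = 1.1310
1/(1 + e^{-1.1310}) = 0.7560
P = 0.07 + 0.93 × 0.7560 = 0.7731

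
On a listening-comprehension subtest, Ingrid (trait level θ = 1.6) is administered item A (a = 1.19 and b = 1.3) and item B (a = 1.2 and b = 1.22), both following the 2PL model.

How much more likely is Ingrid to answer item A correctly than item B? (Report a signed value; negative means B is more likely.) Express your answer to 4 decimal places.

P(θ) = 1 / (1 + exp(−a(θ − b)))
P_A = 0.5883
P_B = 0.6121
P_A − P_B = -0.0238

-0.0238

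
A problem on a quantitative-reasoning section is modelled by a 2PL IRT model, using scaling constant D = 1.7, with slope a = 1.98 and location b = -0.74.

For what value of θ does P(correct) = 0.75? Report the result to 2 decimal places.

P(θ) = 1 / (1 + exp(−D·a(θ − b)))
logit = ln(0.7500/0.2500) = 1.0986
θ = b + logit/(1.7·a) = -0.74 + 1.0986/3.3660 = -0.4136

-0.41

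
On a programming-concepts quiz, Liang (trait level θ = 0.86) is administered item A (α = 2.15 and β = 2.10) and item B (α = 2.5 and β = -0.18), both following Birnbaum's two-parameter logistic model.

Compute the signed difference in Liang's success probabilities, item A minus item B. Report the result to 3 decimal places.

-0.866

P(θ) = 1 / (1 + exp(−α(θ − β)))
P_A = 0.0650
P_B = 0.9309
P_A − P_B = -0.8659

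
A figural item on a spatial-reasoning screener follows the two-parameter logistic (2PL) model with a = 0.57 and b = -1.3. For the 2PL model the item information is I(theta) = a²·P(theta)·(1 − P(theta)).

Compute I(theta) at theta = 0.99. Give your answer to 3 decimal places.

P = 1/(1+e^{-1.3053}) = 0.7867
P(1−P) = 0.7867 × 0.2133 = 0.1678
I = a² × P(1−P) = 0.57² × 0.1678 = 0.05451

0.055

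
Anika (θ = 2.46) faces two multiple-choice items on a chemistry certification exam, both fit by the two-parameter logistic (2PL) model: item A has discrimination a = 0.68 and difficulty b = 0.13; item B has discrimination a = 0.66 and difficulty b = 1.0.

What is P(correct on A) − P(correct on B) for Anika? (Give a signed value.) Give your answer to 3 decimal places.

P(θ) = 1 / (1 + exp(−a(θ − b)))
P_A = 0.8298
P_B = 0.7238
P_A − P_B = 0.1060

0.106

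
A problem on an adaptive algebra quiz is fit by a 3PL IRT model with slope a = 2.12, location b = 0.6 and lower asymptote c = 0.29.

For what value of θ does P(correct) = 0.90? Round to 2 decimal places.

1.45

P(θ) = c + (1 − c) · 1 / (1 + exp(−a(θ − b)))
Remove guessing floor: (0.90 − 0.29)/(1 − 0.29) = 0.8592
logit = ln(0.8592/0.1408) = 1.8083
θ = b + logit/(a) = 0.6 + 1.8083/2.1200 = 1.4530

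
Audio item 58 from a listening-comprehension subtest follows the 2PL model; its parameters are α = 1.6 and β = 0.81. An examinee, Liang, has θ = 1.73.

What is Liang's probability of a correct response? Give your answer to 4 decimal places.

P(θ) = 1 / (1 + exp(−α(θ − β)))
Exponent: 1.6 × (1.73 − 0.81) = 1.4720
1/(1 + e^{-1.4720}) = 0.8134

0.8134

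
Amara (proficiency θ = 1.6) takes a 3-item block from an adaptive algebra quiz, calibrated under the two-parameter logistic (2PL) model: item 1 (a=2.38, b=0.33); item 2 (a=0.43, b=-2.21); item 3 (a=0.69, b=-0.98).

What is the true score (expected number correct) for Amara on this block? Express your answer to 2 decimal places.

2.65

P(θ) = 1 / (1 + exp(−a(θ − b)))
P_1 = 1/(1+e^{-3.0226}) = 0.9536
P_2 = 1/(1+e^{-1.6383}) = 0.8373
P_3 = 1/(1+e^{-1.7802}) = 0.8557
E[score] = 0.9536 + 0.8373 + 0.8557 = 2.6466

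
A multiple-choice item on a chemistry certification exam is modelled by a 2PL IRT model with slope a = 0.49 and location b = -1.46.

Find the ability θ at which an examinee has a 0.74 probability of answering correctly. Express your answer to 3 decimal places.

0.675

P(θ) = 1 / (1 + exp(−a(θ − b)))
logit = ln(0.7400/0.2600) = 1.0460
θ = b + logit/(a) = -1.46 + 1.0460/0.4900 = 0.6746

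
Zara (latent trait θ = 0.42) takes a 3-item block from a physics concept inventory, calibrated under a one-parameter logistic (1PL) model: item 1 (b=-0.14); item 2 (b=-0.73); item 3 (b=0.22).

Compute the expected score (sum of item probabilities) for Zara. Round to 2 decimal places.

1.95

P(θ) = 1 / (1 + exp(−(θ − b)))
P_1 = 1/(1+e^{-0.5600}) = 0.6365
P_2 = 1/(1+e^{-1.1500}) = 0.7595
P_3 = 1/(1+e^{-0.2000}) = 0.5498
E[score] = 0.6365 + 0.7595 + 0.5498 = 1.9458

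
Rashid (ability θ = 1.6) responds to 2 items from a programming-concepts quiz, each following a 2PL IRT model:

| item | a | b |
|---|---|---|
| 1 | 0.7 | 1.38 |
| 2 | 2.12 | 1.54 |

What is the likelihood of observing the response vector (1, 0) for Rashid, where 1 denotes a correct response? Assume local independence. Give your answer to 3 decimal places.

0.252

P(θ) = 1 / (1 + exp(−a(θ − b)))
P_1 = 1/(1+e^{-0.1540}) = 0.5384
P_2 = 1/(1+e^{-0.1272}) = 0.5318
L = P_1 × (1−P_2) = 0.5384 × 0.4682 = 0.25211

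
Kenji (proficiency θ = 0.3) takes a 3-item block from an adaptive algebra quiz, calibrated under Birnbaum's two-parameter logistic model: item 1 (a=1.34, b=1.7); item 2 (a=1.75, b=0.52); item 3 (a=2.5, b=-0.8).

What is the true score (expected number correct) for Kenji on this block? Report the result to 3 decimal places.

P(θ) = 1 / (1 + exp(−a(θ − b)))
P_1 = 1/(1+e^{1.8760}) = 0.1328
P_2 = 1/(1+e^{0.3850}) = 0.4049
P_3 = 1/(1+e^{-2.7500}) = 0.9399
E[score] = 0.1328 + 0.4049 + 0.9399 = 1.4777

1.478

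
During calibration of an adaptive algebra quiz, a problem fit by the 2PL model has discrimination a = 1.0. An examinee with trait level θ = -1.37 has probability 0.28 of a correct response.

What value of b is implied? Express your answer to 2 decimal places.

-0.43

P(θ) = 1 / (1 + exp(−a(θ − b)))
logit(0.28) = ln(0.28/0.72) = -0.9445
b = θ − logit/(a) = -1.37 − (-0.9445)/1.0000 = -0.4255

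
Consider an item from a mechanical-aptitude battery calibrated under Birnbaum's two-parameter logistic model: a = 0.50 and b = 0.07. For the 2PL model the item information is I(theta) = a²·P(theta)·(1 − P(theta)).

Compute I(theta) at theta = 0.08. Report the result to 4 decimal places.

0.0625

P = 1/(1+e^{-0.0050}) = 0.5012
P(1−P) = 0.5012 × 0.4988 = 0.2500
I = a² × P(1−P) = 0.50² × 0.2500 = 0.06250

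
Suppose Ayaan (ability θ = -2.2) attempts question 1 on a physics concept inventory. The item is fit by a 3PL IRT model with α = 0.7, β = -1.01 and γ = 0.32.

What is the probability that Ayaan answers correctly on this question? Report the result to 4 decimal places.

P(θ) = γ + (1 − γ) · 1 / (1 + exp(−α(θ − β)))
Exponent: 0.7 × (-2.2 − (-1.01)) = -0.8330
1/(1 + e^{0.8330}) = 0.3030
P = 0.32 + 0.68 × 0.3030 = 0.5260

0.5260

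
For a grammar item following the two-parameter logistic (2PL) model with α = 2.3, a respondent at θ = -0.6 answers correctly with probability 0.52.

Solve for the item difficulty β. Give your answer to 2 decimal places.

P(θ) = 1 / (1 + exp(−α(θ − β)))
logit(0.52) = ln(0.52/0.48) = 0.0800
β = θ − logit/(α) = -0.6 − 0.0800/2.3000 = -0.6348

-0.63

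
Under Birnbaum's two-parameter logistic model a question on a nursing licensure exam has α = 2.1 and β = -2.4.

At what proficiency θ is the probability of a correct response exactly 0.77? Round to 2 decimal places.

-1.82

P(θ) = 1 / (1 + exp(−α(θ − β)))
logit = ln(0.7700/0.2300) = 1.2083
θ = β + logit/(α) = -2.4 + 1.2083/2.1000 = -1.8246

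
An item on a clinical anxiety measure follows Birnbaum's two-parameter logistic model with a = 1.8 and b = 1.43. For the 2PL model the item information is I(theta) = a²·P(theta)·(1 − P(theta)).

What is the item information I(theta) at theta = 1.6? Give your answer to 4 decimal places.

0.7913

P = 1/(1+e^{-0.3060}) = 0.5759
P(1−P) = 0.5759 × 0.4241 = 0.2442
I = a² × P(1−P) = 1.8² × 0.2442 = 0.79133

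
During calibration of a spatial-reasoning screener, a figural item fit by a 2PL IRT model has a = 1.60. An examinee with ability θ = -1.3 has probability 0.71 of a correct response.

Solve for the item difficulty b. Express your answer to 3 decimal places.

-1.860

P(θ) = 1 / (1 + exp(−a(θ − b)))
logit(0.71) = ln(0.71/0.29) = 0.8954
b = θ − logit/(a) = -1.3 − 0.8954/1.6000 = -1.8596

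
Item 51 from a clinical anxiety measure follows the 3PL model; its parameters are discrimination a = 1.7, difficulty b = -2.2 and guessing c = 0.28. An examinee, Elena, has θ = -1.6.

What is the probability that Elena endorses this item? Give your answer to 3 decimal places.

P(θ) = c + (1 − c) · 1 / (1 + exp(−a(θ − b)))
Exponent: 1.7 × (-1.6 − (-2.2)) = 1.0200
1/(1 + e^{-1.0200}) = 0.7350
P = 0.28 + 0.72 × 0.7350 = 0.8092

0.809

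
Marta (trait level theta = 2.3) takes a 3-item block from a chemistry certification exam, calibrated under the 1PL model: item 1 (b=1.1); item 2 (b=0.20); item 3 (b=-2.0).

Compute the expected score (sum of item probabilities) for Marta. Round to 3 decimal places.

P(theta) = 1 / (1 + exp(−(theta − b)))
P_1 = 1/(1+e^{-1.2000}) = 0.7685
P_2 = 1/(1+e^{-2.1000}) = 0.8909
P_3 = 1/(1+e^{-4.3000}) = 0.9866
E[score] = 0.7685 + 0.8909 + 0.9866 = 2.6460

2.646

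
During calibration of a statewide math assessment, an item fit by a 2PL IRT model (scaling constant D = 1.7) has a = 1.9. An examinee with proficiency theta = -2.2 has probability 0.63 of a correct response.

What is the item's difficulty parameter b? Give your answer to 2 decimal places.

P(theta) = 1 / (1 + exp(−D·a(theta − b)))
logit(0.63) = ln(0.63/0.37) = 0.5322
b = theta − logit/(1.7·a) = -2.2 − 0.5322/3.2300 = -2.3648

-2.36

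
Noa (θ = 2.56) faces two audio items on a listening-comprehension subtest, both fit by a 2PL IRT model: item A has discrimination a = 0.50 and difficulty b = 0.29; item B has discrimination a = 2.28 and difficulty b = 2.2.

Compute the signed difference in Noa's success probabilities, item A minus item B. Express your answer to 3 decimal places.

0.062

P(θ) = 1 / (1 + exp(−a(θ − b)))
P_A = 0.7568
P_B = 0.6944
P_A − P_B = 0.0624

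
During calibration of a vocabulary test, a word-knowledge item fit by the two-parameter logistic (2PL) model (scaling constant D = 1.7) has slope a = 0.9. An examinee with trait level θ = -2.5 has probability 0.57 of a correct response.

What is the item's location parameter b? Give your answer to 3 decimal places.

-2.684

P(θ) = 1 / (1 + exp(−D·a(θ − b)))
logit(0.57) = ln(0.57/0.43) = 0.2819
b = θ − logit/(1.7·a) = -2.5 − 0.2819/1.5300 = -2.6842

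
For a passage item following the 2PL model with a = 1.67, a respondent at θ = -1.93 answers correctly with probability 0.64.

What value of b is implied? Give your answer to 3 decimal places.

P(θ) = 1 / (1 + exp(−a(θ − b)))
logit(0.64) = ln(0.64/0.36) = 0.5754
b = θ − logit/(a) = -1.93 − 0.5754/1.6700 = -2.2745

-2.275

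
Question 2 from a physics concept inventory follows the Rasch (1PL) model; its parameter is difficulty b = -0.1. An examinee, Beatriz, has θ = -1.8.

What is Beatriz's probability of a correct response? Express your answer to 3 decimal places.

0.154

P(θ) = 1 / (1 + exp(−(θ − b)))
Exponent: (-1.8 − (-0.1)) = -1.7000
1/(1 + e^{1.7000}) = 0.1545
P = 0.1545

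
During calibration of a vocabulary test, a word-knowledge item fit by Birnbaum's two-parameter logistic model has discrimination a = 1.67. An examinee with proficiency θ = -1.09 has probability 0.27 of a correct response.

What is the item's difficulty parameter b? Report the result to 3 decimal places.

P(θ) = 1 / (1 + exp(−a(θ − b)))
logit(0.27) = ln(0.27/0.73) = -0.9946
b = θ − logit/(a) = -1.09 − (-0.9946)/1.6700 = -0.4944

-0.494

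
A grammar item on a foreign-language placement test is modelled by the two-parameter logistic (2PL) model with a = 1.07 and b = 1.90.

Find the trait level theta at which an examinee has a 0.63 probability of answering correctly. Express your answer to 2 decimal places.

P(theta) = 1 / (1 + exp(−a(theta − b)))
logit = ln(0.6300/0.3700) = 0.5322
theta = b + logit/(a) = 1.90 + 0.5322/1.0700 = 2.3974

2.40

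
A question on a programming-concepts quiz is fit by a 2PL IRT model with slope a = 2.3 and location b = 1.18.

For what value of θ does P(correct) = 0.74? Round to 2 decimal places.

P(θ) = 1 / (1 + exp(−a(θ − b)))
logit = ln(0.7400/0.2600) = 1.0460
θ = b + logit/(a) = 1.18 + 1.0460/2.3000 = 1.6348

1.63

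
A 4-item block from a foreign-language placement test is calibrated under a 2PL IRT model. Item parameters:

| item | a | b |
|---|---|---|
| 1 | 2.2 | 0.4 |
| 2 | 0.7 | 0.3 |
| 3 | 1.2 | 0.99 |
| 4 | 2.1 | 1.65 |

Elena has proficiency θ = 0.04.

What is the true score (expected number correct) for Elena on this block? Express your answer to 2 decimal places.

1.04

P(θ) = 1 / (1 + exp(−a(θ − b)))
P_1 = 1/(1+e^{0.7920}) = 0.3117
P_2 = 1/(1+e^{0.1820}) = 0.4546
P_3 = 1/(1+e^{1.1400}) = 0.2423
P_4 = 1/(1+e^{3.3810}) = 0.0329
E[score] = 0.3117 + 0.4546 + 0.2423 + 0.0329 = 1.0416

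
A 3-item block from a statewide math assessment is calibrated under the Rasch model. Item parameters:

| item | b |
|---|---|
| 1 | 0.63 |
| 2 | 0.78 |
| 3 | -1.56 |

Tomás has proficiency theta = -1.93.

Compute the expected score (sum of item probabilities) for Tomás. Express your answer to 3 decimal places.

0.543

P(theta) = 1 / (1 + exp(−(theta − b)))
P_1 = 1/(1+e^{2.5600}) = 0.0718
P_2 = 1/(1+e^{2.7100}) = 0.0624
P_3 = 1/(1+e^{0.3700}) = 0.4085
E[score] = 0.0718 + 0.0624 + 0.4085 = 0.5427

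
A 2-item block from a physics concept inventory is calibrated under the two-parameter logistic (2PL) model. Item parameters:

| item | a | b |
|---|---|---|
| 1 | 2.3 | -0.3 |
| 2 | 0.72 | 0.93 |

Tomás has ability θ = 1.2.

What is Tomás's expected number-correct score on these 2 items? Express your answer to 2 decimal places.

P(θ) = 1 / (1 + exp(−a(θ − b)))
P_1 = 1/(1+e^{-3.4500}) = 0.9692
P_2 = 1/(1+e^{-0.1944}) = 0.5484
E[score] = 0.9692 + 0.5484 = 1.5177

1.52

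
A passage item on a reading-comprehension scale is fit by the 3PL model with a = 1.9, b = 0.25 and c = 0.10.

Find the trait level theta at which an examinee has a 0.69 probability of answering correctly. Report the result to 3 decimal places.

0.589

P(theta) = c + (1 − c) · 1 / (1 + exp(−a(theta − b)))
Remove guessing floor: (0.69 − 0.10)/(1 − 0.10) = 0.6556
logit = ln(0.6556/0.3444) = 0.6436
theta = b + logit/(a) = 0.25 + 0.6436/1.9000 = 0.5887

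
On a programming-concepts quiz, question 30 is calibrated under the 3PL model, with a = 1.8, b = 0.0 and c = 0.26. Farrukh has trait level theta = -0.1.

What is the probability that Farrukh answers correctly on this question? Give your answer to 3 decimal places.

0.597

P(theta) = c + (1 − c) · 1 / (1 + exp(−a(theta − b)))
Exponent: 1.8 × (-0.1 − 0.0) = -0.1800
1/(1 + e^{0.1800}) = 0.4551
P = 0.26 + 0.74 × 0.4551 = 0.5968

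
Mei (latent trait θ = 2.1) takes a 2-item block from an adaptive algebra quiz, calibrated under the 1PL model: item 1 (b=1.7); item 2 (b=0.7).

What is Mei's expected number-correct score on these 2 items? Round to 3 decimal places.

1.401

P(θ) = 1 / (1 + exp(−(θ − b)))
P_1 = 1/(1+e^{-0.4000}) = 0.5987
P_2 = 1/(1+e^{-1.4000}) = 0.8022
E[score] = 0.5987 + 0.8022 = 1.4009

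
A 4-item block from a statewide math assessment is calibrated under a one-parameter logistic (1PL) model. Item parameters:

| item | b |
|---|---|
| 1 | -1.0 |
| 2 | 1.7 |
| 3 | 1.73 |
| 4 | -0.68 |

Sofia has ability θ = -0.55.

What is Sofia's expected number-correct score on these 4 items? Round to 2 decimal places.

1.33

P(θ) = 1 / (1 + exp(−(θ − b)))
P_1 = 1/(1+e^{-0.4500}) = 0.6106
P_2 = 1/(1+e^{2.2500}) = 0.0953
P_3 = 1/(1+e^{2.2800}) = 0.0928
P_4 = 1/(1+e^{-0.1300}) = 0.5325
E[score] = 0.6106 + 0.0953 + 0.0928 + 0.5325 = 1.3312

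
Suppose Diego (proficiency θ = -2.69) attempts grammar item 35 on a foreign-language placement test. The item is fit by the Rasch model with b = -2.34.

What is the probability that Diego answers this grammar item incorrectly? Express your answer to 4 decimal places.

0.5866

P(θ) = 1 / (1 + exp(−(θ − b)))
Exponent: (-2.69 − (-2.34)) = -0.3500
1/(1 + e^{0.3500}) = 0.4134
P = 0.4134
P(incorrect) = 1 − 0.4134 = 0.5866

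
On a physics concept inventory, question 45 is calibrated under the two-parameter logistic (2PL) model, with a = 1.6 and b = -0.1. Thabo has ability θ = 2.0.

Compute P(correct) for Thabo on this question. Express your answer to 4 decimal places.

0.9664

P(θ) = 1 / (1 + exp(−a(θ − b)))
Exponent: 1.6 × (2.0 − (-0.1)) = 3.3600
1/(1 + e^{-3.3600}) = 0.9664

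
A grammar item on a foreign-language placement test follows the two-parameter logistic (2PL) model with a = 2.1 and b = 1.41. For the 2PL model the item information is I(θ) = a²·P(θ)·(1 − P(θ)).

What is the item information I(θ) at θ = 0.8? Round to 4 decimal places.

P = 1/(1+e^{1.2810}) = 0.2174
P(1−P) = 0.2174 × 0.7826 = 0.1701
I = a² × P(1−P) = 2.1² × 0.1701 = 0.75026

0.7503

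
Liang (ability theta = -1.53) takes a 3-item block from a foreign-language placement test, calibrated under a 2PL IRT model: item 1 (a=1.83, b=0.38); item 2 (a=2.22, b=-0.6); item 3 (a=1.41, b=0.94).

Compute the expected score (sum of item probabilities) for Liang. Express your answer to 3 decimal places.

P(theta) = 1 / (1 + exp(−a(theta − b)))
P_1 = 1/(1+e^{3.4953}) = 0.0294
P_2 = 1/(1+e^{2.0646}) = 0.1126
P_3 = 1/(1+e^{3.4827}) = 0.0298
E[score] = 0.0294 + 0.1126 + 0.0298 = 0.1718

0.172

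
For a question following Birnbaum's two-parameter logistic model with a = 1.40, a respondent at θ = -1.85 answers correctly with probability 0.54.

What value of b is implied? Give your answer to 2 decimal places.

P(θ) = 1 / (1 + exp(−a(θ − b)))
logit(0.54) = ln(0.54/0.46) = 0.1603
b = θ − logit/(a) = -1.85 − 0.1603/1.4000 = -1.9645

-1.96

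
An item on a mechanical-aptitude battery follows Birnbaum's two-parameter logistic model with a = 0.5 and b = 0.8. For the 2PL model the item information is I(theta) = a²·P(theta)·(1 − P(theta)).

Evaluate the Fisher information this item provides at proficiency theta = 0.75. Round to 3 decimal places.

P = 1/(1+e^{0.0250}) = 0.4938
P(1−P) = 0.4938 × 0.5062 = 0.2500
I = a² × P(1−P) = 0.5² × 0.2500 = 0.06249

0.062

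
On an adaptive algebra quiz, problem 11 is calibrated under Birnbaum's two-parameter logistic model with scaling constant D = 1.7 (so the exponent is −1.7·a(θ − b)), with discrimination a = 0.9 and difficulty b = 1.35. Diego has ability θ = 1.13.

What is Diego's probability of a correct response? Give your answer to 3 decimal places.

P(θ) = 1 / (1 + exp(−D·a(θ − b)))
Exponent: 1.7 × 0.9 × (1.13 − 1.35) = -0.3366
1/(1 + e^{0.3366}) = 0.4166
P = 0.4166

0.417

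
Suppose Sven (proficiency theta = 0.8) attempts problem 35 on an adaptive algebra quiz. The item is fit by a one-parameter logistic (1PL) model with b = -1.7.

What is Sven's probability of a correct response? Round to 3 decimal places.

P(theta) = 1 / (1 + exp(−(theta − b)))
Exponent: (0.8 − (-1.7)) = 2.5000
1/(1 + e^{-2.5000}) = 0.9241
P = 0.9241

0.924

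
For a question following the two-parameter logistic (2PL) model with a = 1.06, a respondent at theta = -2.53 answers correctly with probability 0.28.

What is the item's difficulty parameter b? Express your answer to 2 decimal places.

P(theta) = 1 / (1 + exp(−a(theta − b)))
logit(0.28) = ln(0.28/0.72) = -0.9445
b = theta − logit/(a) = -2.53 − (-0.9445)/1.0600 = -1.6390

-1.64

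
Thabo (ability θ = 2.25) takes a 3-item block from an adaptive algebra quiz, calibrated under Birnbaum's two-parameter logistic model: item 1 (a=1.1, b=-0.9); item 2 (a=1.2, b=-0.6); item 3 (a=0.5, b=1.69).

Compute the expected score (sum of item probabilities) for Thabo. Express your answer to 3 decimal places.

P(θ) = 1 / (1 + exp(−a(θ − b)))
P_1 = 1/(1+e^{-3.4650}) = 0.9697
P_2 = 1/(1+e^{-3.4200}) = 0.9683
P_3 = 1/(1+e^{-0.2800}) = 0.5695
E[score] = 0.9697 + 0.9683 + 0.5695 = 2.5075

2.508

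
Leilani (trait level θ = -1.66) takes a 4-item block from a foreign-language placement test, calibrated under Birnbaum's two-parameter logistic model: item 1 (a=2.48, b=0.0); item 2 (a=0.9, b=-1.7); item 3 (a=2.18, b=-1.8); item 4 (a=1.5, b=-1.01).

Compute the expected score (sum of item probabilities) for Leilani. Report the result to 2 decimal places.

1.37

P(θ) = 1 / (1 + exp(−a(θ − b)))
P_1 = 1/(1+e^{4.1168}) = 0.0160
P_2 = 1/(1+e^{-0.0360}) = 0.5090
P_3 = 1/(1+e^{-0.3052}) = 0.5757
P_4 = 1/(1+e^{0.9750}) = 0.2739
E[score] = 0.0160 + 0.5090 + 0.5757 + 0.2739 = 1.3746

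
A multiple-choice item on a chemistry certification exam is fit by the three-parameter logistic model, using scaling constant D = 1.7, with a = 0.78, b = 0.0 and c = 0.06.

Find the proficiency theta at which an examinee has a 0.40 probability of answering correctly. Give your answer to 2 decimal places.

P(theta) = c + (1 − c) · 1 / (1 + exp(−D·a(theta − b)))
Remove guessing floor: (0.40 − 0.06)/(1 − 0.06) = 0.3617
logit = ln(0.3617/0.6383) = -0.5680
theta = b + logit/(1.7·a) = 0.0 + (-0.5680)/1.3260 = -0.4283

-0.43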